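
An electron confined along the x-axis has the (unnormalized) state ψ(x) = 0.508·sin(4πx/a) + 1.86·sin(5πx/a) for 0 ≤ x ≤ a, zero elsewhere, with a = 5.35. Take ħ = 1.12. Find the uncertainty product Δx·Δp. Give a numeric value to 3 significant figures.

Δx = √(⟨x²⟩−⟨x⟩²), Δp = √(⟨p²⟩−⟨p⟩²).
On 0 ≤ x ≤ a (j ≠ l): ∫sin²(jπx/a) dx = a/2, ∫sin(jπx/a)·sin(lπx/a) dx = 0; diagonal moments ∫x·sin²(jπx/a) dx = a²/4, ∫x²·sin²(jπx/a) dx = a³·(1/6 − 1/(4j²π²)); cross terms ∫x·sin(jπx/a)·sin(lπx/a) dx = 0 for j + l even and −4jla²/(π²(j² − l²)²) for j + l odd, ∫x²·sin(jπx/a)·sin(lπx/a) dx = (−1)^(j+l)·4jla³/(π²(j² − l²)²); higher powers the same way via product-to-sum and parts. d²/dx² sin(jπx/a) = −(jπ/a)²·sin(jπx/a); on 0 ≤ x ≤ a, ∫sin²(jπx/a) dx = a/2 and ∫sin(jπx/a)·sin(lπx/a) dx = 0 for j ≠ l, so only diagonal terms survive in ∫|ψ|² and ∫ψ·ψ″; ∫ψ·ψ′ dx = [ψ²/2] between the walls = 0.
Normalization: ∫|ψ|² dx = 9.9448.
⟨x⟩ = 2.1307, ⟨x²⟩ = 6.5686 ⇒ Δx = 1.4243.
⟨p⟩ = 0.0000, ⟨p²⟩ = 10.543 ⇒ Δp = 3.2470.
Δx·Δp = 4.6248.

4.62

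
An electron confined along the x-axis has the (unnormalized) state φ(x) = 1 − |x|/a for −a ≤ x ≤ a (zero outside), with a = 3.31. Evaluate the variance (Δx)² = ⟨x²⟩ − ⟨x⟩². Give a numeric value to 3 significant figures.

1.10

Compute ⟨x⟩ and ⟨x²⟩ separately, then (Δx)² = ⟨x²⟩ − ⟨x⟩².
φ is even, so ∫ over [−a, a] = 2∫₀ᵃ with φ = 1 − x/a there: ∫₀ᵃ (1 − x/a)² dx = a/3, ∫₀ᵃ x²(1 − x/a)² dx = a³/30, ∫₀ᵃ x⁴(1 − x/a)² dx = a⁵/105.
Normalization: ∫|φ|² dx = 2.2067.
⟨x⟩ = 0.0000 and ⟨x²⟩ = 1.0956.
(Δx)² = 1.0956 − (0.0000)² = 1.0956.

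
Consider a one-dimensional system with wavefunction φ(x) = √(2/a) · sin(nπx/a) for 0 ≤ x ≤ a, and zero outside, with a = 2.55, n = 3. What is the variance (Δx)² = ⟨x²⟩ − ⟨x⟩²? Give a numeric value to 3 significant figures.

0.505

Compute ⟨x⟩ and ⟨x²⟩ separately, then (Δx)² = ⟨x²⟩ − ⟨x⟩².
With sin²θ = (1 − cos2θ)/2 on 0 ≤ x ≤ a: ∫sin²(nπx/a) dx = a/2, ∫x·sin²(nπx/a) dx = a²/4, ∫x²·sin²(nπx/a) dx = a³·(1/6 − 1/(4n²π²)); higher powers xᵏ the same way, integrating xᵏ·cos(2nπx/a) by parts.
⟨x⟩ = 1.2750 and ⟨x²⟩ = 2.1309.
(Δx)² = 2.1309 − (1.2750)² = 0.50527.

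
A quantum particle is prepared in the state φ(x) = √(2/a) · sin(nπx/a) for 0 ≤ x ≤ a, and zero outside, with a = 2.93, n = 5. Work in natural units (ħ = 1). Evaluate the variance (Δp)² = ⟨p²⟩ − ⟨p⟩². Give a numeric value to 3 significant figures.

28.7

Compute ⟨p⟩ and ⟨p²⟩ separately; (Δp)² = ⟨p²⟩ − ⟨p⟩².
d/dx sin(nπx/a) = (nπ/a)·cos(nπx/a) and d²/dx² sin(nπx/a) = −(nπ/a)²·sin(nπx/a); on 0 ≤ x ≤ a, ∫sin²(nπx/a) dx = a/2 and ∫sin(nπx/a)·cos(nπx/a) dx = 0.
⟨p⟩ = 0.0000 and ⟨p²⟩ = 28.741.
(Δp)² = 28.741 − (0.0000)² = 28.741.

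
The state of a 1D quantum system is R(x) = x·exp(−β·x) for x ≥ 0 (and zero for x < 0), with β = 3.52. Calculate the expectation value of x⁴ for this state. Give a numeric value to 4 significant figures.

⟨x⁴⟩ = ∫ x⁴·|R|² dx / ∫|R|² dx (integrals over the domain).
Every integrand reduces to terms xʲ·e^(−2βx) on [0, ∞); use ∫₀^∞ xʲ·e^(−2βx) dx = j!/(2β)^(j+1).
State is unnormalized: ∫|R|² dx = 0.0057321, and ∫R*·x⁴·R dx = 0.00084009, so ⟨x⁴⟩ = 0.00084009 / 0.0057321.
⟨x⁴⟩ = 0.14656.

0.1466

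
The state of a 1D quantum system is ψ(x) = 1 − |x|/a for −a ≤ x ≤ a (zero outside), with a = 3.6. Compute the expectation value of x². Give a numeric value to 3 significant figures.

1.30

⟨x²⟩ = ∫ x²·|ψ|² dx / ∫|ψ|² dx (integrals over the domain).
ψ is even, so ∫ over [−a, a] = 2∫₀ᵃ with ψ = 1 − x/a there: ∫₀ᵃ (1 − x/a)² dx = a/3, ∫₀ᵃ x²(1 − x/a)² dx = a³/30, ∫₀ᵃ x⁴(1 − x/a)² dx = a⁵/105.
State is unnormalized: ∫|ψ|² dx = 2.4000, and ∫ψ*·x²·ψ dx = 3.1104, so ⟨x²⟩ = 3.1104 / 2.4000.
⟨x²⟩ = 1.2960.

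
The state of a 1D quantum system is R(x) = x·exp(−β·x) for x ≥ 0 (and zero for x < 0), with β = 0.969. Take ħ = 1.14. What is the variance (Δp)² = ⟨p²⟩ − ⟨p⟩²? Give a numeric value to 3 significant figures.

1.22

Compute ⟨p⟩ and ⟨p²⟩ separately; (Δp)² = ⟨p²⟩ − ⟨p⟩².
Differentiate x·exp(−β·x) with the product rule; every integrand then reduces to terms xʲ·e^(−2βx) on [0, ∞), with ∫₀^∞ xʲ·e^(−2βx) dx = j!/(2β)^(j+1).
Normalization: ∫|R|² dx = 0.27477.
⟨p⟩ = 0.0000 and ⟨p²⟩ = 1.2203.
(Δp)² = 1.2203 − (0.0000)² = 1.2203.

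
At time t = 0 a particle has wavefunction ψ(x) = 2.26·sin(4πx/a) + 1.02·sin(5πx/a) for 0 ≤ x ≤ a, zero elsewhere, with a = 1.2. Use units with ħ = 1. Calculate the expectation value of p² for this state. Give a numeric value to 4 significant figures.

p² ψ = −ħ² d²ψ/dx²; ⟨p²⟩ = −ħ² ∫ ψ*·ψ'' dx / ∫|ψ|² dx.
d²/dx² sin(jπx/a) = −(jπ/a)²·sin(jπx/a); on 0 ≤ x ≤ a, ∫sin²(jπx/a) dx = a/2 and ∫sin(jπx/a)·sin(lπx/a) dx = 0 for j ≠ l, so only diagonal terms survive in ∫|ψ|² and ∫ψ·ψ″; ∫ψ·ψ′ dx = [ψ²/2] between the walls = 0.
State is unnormalized: ∫|ψ|² dx = 3.6888, and ∫ψ*·(−ħ² ψ'') dx = 443.03, so ⟨p²⟩ = 443.03 / 3.6888.
⟨p²⟩ = 120.10.

120.1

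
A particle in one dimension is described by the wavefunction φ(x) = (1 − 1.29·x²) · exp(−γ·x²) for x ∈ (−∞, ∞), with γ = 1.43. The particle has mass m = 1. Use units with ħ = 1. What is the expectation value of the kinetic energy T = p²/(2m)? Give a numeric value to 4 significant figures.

1.842

T = −(ħ²/2m) d²/dx², so ⟨T⟩ = −(ħ²/2m) ∫ φ*·φ'' dx / ∫|φ|² dx; with m = 1.
Expand each integrand as polynomial × e^(−2γx²) and use ∫x^(2j)·e^(−2γx²) dx = (2j−1)!!/(4γ)^j · √(π/(2γ)), odd powers → 0; here √(π/(2γ)) = 1.0481. Differentiate with the product rule, d/dx e^(−γx²) = −2γx·e^(−γx²).
State is unnormalized: ∫|φ|² dx = 0.73526, and ∫φ*·(−ħ²/2m · φ'') dx = 1.3542, so ⟨T⟩ = 1.3542 / 0.73526.
⟨T⟩ = 1.8418.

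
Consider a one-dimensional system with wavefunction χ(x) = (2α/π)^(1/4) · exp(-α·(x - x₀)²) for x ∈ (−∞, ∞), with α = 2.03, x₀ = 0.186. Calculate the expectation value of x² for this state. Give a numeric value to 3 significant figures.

0.158

⟨x²⟩ = ∫ x²·|χ|² dx (integrals over the domain).
Gaussian moments (u = x − x₀): ∫u^(2j)·e^(−2αu²) du = (2j−1)!!/(4α)^j · √(π/(2α)), odd powers integrate to 0; here √(π/(2α)) = 0.87965.
⟨x²⟩ = 0.15775.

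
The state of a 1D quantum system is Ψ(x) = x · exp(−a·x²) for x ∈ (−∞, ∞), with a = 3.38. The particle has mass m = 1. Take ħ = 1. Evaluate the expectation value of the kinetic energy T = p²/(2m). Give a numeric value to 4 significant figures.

5.070

T = −(ħ²/2m) d²/dx², so ⟨T⟩ = −(ħ²/2m) ∫ Ψ*·Ψ'' dx / ∫|Ψ|² dx; with m = 1.
Expand each integrand as polynomial × e^(−2ax²) and use ∫x^(2j)·e^(−2ax²) dx = (2j−1)!!/(4a)^j · √(π/(2a)), odd powers → 0; here √(π/(2a)) = 0.68171. Differentiate with the product rule, d/dx e^(−ax²) = −2ax·e^(−ax²).
State is unnormalized: ∫|Ψ|² dx = 0.050423, and ∫Ψ*·(−ħ²/2m · Ψ'') dx = 0.25564, so ⟨T⟩ = 0.25564 / 0.050423.
⟨T⟩ = 5.0700.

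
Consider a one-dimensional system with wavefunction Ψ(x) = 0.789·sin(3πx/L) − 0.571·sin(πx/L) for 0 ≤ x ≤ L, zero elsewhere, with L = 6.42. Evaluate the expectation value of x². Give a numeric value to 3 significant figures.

⟨x²⟩ = ∫ x²·|Ψ|² dx / ∫|Ψ|² dx (integrals over the domain).
On 0 ≤ x ≤ L (j ≠ l): ∫sin²(jπx/L) dx = L/2, ∫sin(jπx/L)·sin(lπx/L) dx = 0; diagonal moments ∫x·sin²(jπx/L) dx = L²/4, ∫x²·sin²(jπx/L) dx = L³·(1/6 − 1/(4j²π²)); cross terms ∫x·sin(jπx/L)·sin(lπx/L) dx = 0 for j + l even and −4jlL²/(π²(j² − l²)²) for j + l odd, ∫x²·sin(jπx/L)·sin(lπx/L) dx = (−1)^(j+l)·4jlL³/(π²(j² − l²)²); higher powers the same way via product-to-sum and parts.
State is unnormalized: ∫|Ψ|² dx = 3.0449, and ∫Ψ*·x²·Ψ dx = 34.655, so ⟨x²⟩ = 34.655 / 3.0449.
⟨x²⟩ = 11.381.

11.4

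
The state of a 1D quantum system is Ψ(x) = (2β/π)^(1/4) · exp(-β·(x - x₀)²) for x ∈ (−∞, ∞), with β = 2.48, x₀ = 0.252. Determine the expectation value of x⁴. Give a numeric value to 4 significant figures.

0.07293

⟨x⁴⟩ = ∫ x⁴·|Ψ|² dx (integrals over the domain).
Gaussian moments (u = x − x₀): ∫u^(2j)·e^(−2βu²) du = (2j−1)!!/(4β)^j · √(π/(2β)), odd powers integrate to 0; here √(π/(2β)) = 0.79586.
⟨x⁴⟩ = 0.072928.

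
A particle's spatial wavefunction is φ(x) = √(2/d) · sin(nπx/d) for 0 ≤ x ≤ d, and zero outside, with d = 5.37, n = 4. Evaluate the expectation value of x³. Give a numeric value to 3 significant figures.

38.0

⟨x³⟩ = ∫ x³·|φ|² dx (integrals over the domain).
With sin²θ = (1 − cos2θ)/2 on 0 ≤ x ≤ d: ∫sin²(nπx/d) dx = d/2, ∫x·sin²(nπx/d) dx = d²/4, ∫x²·sin²(nπx/d) dx = d³·(1/6 − 1/(4n²π²)); higher powers xᵏ the same way, integrating xᵏ·cos(2nπx/d) by parts.
⟨x³⟩ = 37.978.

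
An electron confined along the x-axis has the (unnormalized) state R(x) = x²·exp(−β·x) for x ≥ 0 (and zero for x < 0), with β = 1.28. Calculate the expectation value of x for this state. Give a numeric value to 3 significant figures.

1.95

⟨x⟩ = ∫ x·|R|² dx / ∫|R|² dx (integrals over the domain).
Every integrand reduces to terms xʲ·e^(−2βx) on [0, ∞); use ∫₀^∞ xʲ·e^(−2βx) dx = j!/(2β)^(j+1).
State is unnormalized: ∫|R|² dx = 0.21828, and ∫R*·x·R dx = 0.42633, so ⟨x⟩ = 0.42633 / 0.21828.
⟨x⟩ = 1.9531.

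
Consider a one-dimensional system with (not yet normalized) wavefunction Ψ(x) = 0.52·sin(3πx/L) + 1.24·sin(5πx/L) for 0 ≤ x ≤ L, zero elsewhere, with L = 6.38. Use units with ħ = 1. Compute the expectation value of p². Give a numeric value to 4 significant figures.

p² Ψ = −ħ² d²Ψ/dx²; ⟨p²⟩ = −ħ² ∫ Ψ*·Ψ'' dx / ∫|Ψ|² dx.
d²/dx² sin(jπx/L) = −(jπ/L)²·sin(jπx/L); on 0 ≤ x ≤ L, ∫sin²(jπx/L) dx = L/2 and ∫sin(jπx/L)·sin(lπx/L) dx = 0 for j ≠ l, so only diagonal terms survive in ∫|Ψ|² and ∫Ψ·Ψ″; ∫Ψ·Ψ′ dx = [Ψ²/2] between the walls = 0.
State is unnormalized: ∫|Ψ|² dx = 5.7675, and ∫Ψ*·(−ħ² Ψ'') dx = 31.615, so ⟨p²⟩ = 31.615 / 5.7675.
⟨p²⟩ = 5.4815.

5.482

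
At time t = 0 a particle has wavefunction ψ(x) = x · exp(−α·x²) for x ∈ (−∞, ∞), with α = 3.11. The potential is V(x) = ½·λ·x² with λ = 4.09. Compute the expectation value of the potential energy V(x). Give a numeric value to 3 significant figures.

0.493

⟨V⟩ = ∫ V(x)·|ψ|² dx / ∫|ψ|² dx.
Expand each integrand as polynomial × e^(−2αx²) and use ∫x^(2j)·e^(−2αx²) dx = (2j−1)!!/(4α)^j · √(π/(2α)), odd powers → 0; here √(π/(2α)) = 0.71069.
State is unnormalized: ∫|ψ|² dx = 0.057129, and ∫ψ*·V(x)·ψ dx = 0.028174, so ⟨V⟩ = 0.028174 / 0.057129.
⟨V⟩ = 0.49317.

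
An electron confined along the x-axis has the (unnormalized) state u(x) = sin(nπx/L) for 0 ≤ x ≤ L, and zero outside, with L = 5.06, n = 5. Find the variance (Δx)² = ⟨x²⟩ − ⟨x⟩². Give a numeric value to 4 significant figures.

2.082

Compute ⟨x⟩ and ⟨x²⟩ separately, then (Δx)² = ⟨x²⟩ − ⟨x⟩².
With sin²θ = (1 − cos2θ)/2 on 0 ≤ x ≤ L: ∫sin²(nπx/L) dx = L/2, ∫x·sin²(nπx/L) dx = L²/4, ∫x²·sin²(nπx/L) dx = L³·(1/6 − 1/(4n²π²)); higher powers xᵏ the same way, integrating xᵏ·cos(2nπx/L) by parts.
Normalization: ∫|u|² dx = 2.5300.
⟨x⟩ = 2.5300 and ⟨x²⟩ = 8.4826.
(Δx)² = 8.4826 − (2.5300)² = 2.0817.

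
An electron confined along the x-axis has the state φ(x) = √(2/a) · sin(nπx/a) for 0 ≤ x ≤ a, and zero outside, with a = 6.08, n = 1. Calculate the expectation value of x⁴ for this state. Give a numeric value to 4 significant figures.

155.9

⟨x⁴⟩ = ∫ x⁴·|φ|² dx (integrals over the domain).
With sin²θ = (1 − cos2θ)/2 on 0 ≤ x ≤ a: ∫sin²(nπx/a) dx = a/2, ∫x·sin²(nπx/a) dx = a²/4, ∫x²·sin²(nπx/a) dx = a³·(1/6 − 1/(4n²π²)); higher powers xᵏ the same way, integrating xᵏ·cos(2nπx/a) by parts.
⟨x⁴⟩ = 155.89.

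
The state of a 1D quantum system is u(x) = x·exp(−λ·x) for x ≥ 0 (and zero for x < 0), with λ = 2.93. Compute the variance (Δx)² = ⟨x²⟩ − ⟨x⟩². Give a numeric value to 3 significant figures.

0.0874

Compute ⟨x⟩ and ⟨x²⟩ separately, then (Δx)² = ⟨x²⟩ − ⟨x⟩².
Every integrand reduces to terms xʲ·e^(−2λx) on [0, ∞); use ∫₀^∞ xʲ·e^(−2λx) dx = j!/(2λ)^(j+1).
Normalization: ∫|u|² dx = 0.0099389.
⟨x⟩ = 0.51195 and ⟨x²⟩ = 0.34945.
(Δx)² = 0.34945 − (0.51195)² = 0.087363.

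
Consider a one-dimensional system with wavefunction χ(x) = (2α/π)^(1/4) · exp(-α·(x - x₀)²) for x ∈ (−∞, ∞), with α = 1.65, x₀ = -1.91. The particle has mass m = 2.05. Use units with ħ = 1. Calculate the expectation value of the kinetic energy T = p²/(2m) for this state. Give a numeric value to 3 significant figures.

0.402

T = −(ħ²/2m) d²/dx², so ⟨T⟩ = −(ħ²/2m) ∫ χ*·χ'' dx; with m = 2.05.
Gaussian moments (u = x − x₀): ∫u^(2j)·e^(−2αu²) du = (2j−1)!!/(4α)^j · √(π/(2α)), odd powers integrate to 0; here √(π/(2α)) = 0.97570. Derivatives: d/dx e^(−αu²) = −2αu·e^(−αu²), d²/dx² e^(−αu²) = (4α²u² − 2α)·e^(−αu²).
⟨T⟩ = 0.40244.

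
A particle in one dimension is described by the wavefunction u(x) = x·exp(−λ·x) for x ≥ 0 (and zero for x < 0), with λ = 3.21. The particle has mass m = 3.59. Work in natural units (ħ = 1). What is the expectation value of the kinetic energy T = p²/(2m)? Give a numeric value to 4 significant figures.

T = −(ħ²/2m) d²/dx², so ⟨T⟩ = −(ħ²/2m) ∫ u*·u'' dx / ∫|u|² dx; with m = 3.59.
Differentiate x·exp(−λ·x) with the product rule; every integrand then reduces to terms xʲ·e^(−2λx) on [0, ∞), with ∫₀^∞ xʲ·e^(−2λx) dx = j!/(2λ)^(j+1).
State is unnormalized: ∫|u|² dx = 0.0075583, and ∫u*·(−ħ²/2m · u'') dx = 0.010847, so ⟨T⟩ = 0.010847 / 0.0075583.
⟨T⟩ = 1.4351.

1.435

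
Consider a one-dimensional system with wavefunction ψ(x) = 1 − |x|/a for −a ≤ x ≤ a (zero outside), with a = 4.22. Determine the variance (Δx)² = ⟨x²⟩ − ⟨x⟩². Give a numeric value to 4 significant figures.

1.781

Compute ⟨x⟩ and ⟨x²⟩ separately, then (Δx)² = ⟨x²⟩ − ⟨x⟩².
ψ is even, so ∫ over [−a, a] = 2∫₀ᵃ with ψ = 1 − x/a there: ∫₀ᵃ (1 − x/a)² dx = a/3, ∫₀ᵃ x²(1 − x/a)² dx = a³/30, ∫₀ᵃ x⁴(1 − x/a)² dx = a⁵/105.
Normalization: ∫|ψ|² dx = 2.8133.
⟨x⟩ = 0.0000 and ⟨x²⟩ = 1.7808.
(Δx)² = 1.7808 − (0.0000)² = 1.7808.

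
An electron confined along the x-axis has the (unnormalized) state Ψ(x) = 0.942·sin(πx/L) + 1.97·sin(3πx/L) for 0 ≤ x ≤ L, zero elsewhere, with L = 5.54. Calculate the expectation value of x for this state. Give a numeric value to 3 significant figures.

2.77

⟨x⟩ = ∫ x·|Ψ|² dx / ∫|Ψ|² dx (integrals over the domain).
On 0 ≤ x ≤ L (j ≠ l): ∫sin²(jπx/L) dx = L/2, ∫sin(jπx/L)·sin(lπx/L) dx = 0; diagonal moments ∫x·sin²(jπx/L) dx = L²/4, ∫x²·sin²(jπx/L) dx = L³·(1/6 − 1/(4j²π²)); cross terms ∫x·sin(jπx/L)·sin(lπx/L) dx = 0 for j + l even and −4jlL²/(π²(j² − l²)²) for j + l odd, ∫x²·sin(jπx/L)·sin(lπx/L) dx = (−1)^(j+l)·4jlL³/(π²(j² − l²)²); higher powers the same way via product-to-sum and parts.
State is unnormalized: ∫|Ψ|² dx = 13.208, and ∫Ψ*·x·Ψ dx = 36.586, so ⟨x⟩ = 36.586 / 13.208.
⟨x⟩ = 2.7700.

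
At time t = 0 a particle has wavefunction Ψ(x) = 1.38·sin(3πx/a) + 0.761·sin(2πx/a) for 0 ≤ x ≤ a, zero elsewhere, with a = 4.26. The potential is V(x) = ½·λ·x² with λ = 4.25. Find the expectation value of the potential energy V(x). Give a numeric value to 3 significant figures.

⟨V⟩ = ∫ V(x)·|Ψ|² dx / ∫|Ψ|² dx.
On 0 ≤ x ≤ a (j ≠ l): ∫sin²(jπx/a) dx = a/2, ∫sin(jπx/a)·sin(lπx/a) dx = 0; diagonal moments ∫x·sin²(jπx/a) dx = a²/4, ∫x²·sin²(jπx/a) dx = a³·(1/6 − 1/(4j²π²)); cross terms ∫x·sin(jπx/a)·sin(lπx/a) dx = 0 for j + l even and −4jla²/(π²(j² − l²)²) for j + l odd, ∫x²·sin(jπx/a)·sin(lπx/a) dx = (−1)^(j+l)·4jla³/(π²(j² − l²)²); higher powers the same way via product-to-sum and parts.
State is unnormalized: ∫|Ψ|² dx = 5.2899, and ∫Ψ*·V(x)·Ψ dx = 32.954, so ⟨V⟩ = 32.954 / 5.2899.
⟨V⟩ = 6.2296.

6.23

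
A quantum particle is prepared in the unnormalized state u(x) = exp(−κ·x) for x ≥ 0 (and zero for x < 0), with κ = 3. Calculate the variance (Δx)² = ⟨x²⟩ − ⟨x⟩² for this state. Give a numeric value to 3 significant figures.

0.0278

Compute ⟨x⟩ and ⟨x²⟩ separately, then (Δx)² = ⟨x²⟩ − ⟨x⟩².
Every integrand reduces to terms xʲ·e^(−2κx) on [0, ∞); use ∫₀^∞ xʲ·e^(−2κx) dx = j!/(2κ)^(j+1).
Normalization: ∫|u|² dx = 0.16667.
⟨x⟩ = 0.16667 and ⟨x²⟩ = 0.055556.
(Δx)² = 0.055556 − (0.16667)² = 0.027778.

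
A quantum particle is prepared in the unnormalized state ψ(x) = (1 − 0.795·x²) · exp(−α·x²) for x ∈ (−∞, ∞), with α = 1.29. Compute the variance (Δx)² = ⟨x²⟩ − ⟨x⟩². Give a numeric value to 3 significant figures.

Compute ⟨x⟩ and ⟨x²⟩ separately, then (Δx)² = ⟨x²⟩ − ⟨x⟩².
Expand each integrand as polynomial × e^(−2αx²) and use ∫x^(2j)·e^(−2αx²) dx = (2j−1)!!/(4α)^j · √(π/(2α)), odd powers → 0; here √(π/(2α)) = 1.1035.
Normalization: ∫|ψ|² dx = 0.84204.
⟨x⟩ = 0.0000 and ⟨x²⟩ = 0.10963.
(Δx)² = 0.10963 − (0.0000)² = 0.10963.

0.110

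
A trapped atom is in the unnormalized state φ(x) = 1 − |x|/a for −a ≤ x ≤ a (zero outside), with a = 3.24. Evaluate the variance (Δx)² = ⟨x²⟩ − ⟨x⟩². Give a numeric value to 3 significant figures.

Compute ⟨x⟩ and ⟨x²⟩ separately, then (Δx)² = ⟨x²⟩ − ⟨x⟩².
φ is even, so ∫ over [−a, a] = 2∫₀ᵃ with φ = 1 − x/a there: ∫₀ᵃ (1 − x/a)² dx = a/3, ∫₀ᵃ x²(1 − x/a)² dx = a³/30, ∫₀ᵃ x⁴(1 − x/a)² dx = a⁵/105.
Normalization: ∫|φ|² dx = 2.1600.
⟨x⟩ = 0.0000 and ⟨x²⟩ = 1.0498.
(Δx)² = 1.0498 − (0.0000)² = 1.0498.

1.05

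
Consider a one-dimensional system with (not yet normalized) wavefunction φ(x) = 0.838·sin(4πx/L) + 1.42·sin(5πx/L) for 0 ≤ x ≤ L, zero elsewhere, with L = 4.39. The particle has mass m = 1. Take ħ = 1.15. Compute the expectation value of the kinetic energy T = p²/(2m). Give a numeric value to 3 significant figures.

7.68

T = −(ħ²/2m) d²/dx², so ⟨T⟩ = −(ħ²/2m) ∫ φ*·φ'' dx / ∫|φ|² dx; with m = 1.
d²/dx² sin(jπx/L) = −(jπ/L)²·sin(jπx/L); on 0 ≤ x ≤ L, ∫sin²(jπx/L) dx = L/2 and ∫sin(jπx/L)·sin(lπx/L) dx = 0 for j ≠ l, so only diagonal terms survive in ∫|φ|² and ∫φ·φ″; ∫φ·φ′ dx = [φ²/2] between the walls = 0.
State is unnormalized: ∫|φ|² dx = 5.9674, and ∫φ*·(−ħ²/2m · φ'') dx = 45.822, so ⟨T⟩ = 45.822 / 5.9674.
⟨T⟩ = 7.6787.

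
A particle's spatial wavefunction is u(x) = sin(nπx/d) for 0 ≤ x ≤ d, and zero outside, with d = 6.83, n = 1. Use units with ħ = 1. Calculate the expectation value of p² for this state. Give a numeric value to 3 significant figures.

p² u = −ħ² d²u/dx²; ⟨p²⟩ = −ħ² ∫ u*·u'' dx / ∫|u|² dx.
d/dx sin(nπx/d) = (nπ/d)·cos(nπx/d) and d²/dx² sin(nπx/d) = −(nπ/d)²·sin(nπx/d); on 0 ≤ x ≤ d, ∫sin²(nπx/d) dx = d/2 and ∫sin(nπx/d)·cos(nπx/d) dx = 0.
State is unnormalized: ∫|u|² dx = 3.4150, and ∫u*·(−ħ² u'') dx = 0.72252, so ⟨p²⟩ = 0.72252 / 3.4150.
⟨p²⟩ = 0.21157.

0.212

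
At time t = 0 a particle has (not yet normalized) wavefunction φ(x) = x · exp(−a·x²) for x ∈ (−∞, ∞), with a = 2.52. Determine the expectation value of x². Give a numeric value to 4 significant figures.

0.2976

⟨x²⟩ = ∫ x²·|φ|² dx / ∫|φ|² dx (integrals over the domain).
Expand each integrand as polynomial × e^(−2ax²) and use ∫x^(2j)·e^(−2ax²) dx = (2j−1)!!/(4a)^j · √(π/(2a)), odd powers → 0; here √(π/(2a)) = 0.78951.
State is unnormalized: ∫|φ|² dx = 0.078325, and ∫φ*·x²·φ dx = 0.023311, so ⟨x²⟩ = 0.023311 / 0.078325.
⟨x²⟩ = 0.29762.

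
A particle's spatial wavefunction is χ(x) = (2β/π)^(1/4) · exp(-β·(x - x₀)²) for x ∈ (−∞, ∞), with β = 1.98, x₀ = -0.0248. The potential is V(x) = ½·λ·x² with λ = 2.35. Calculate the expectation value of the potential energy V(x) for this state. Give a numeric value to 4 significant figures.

⟨V⟩ = ∫ V(x)·|χ|² dx.
Gaussian moments (u = x − x₀): ∫u^(2j)·e^(−2βu²) du = (2j−1)!!/(4β)^j · √(π/(2β)), odd powers integrate to 0; here √(π/(2β)) = 0.89069.
⟨V⟩ = 0.14908.

0.1491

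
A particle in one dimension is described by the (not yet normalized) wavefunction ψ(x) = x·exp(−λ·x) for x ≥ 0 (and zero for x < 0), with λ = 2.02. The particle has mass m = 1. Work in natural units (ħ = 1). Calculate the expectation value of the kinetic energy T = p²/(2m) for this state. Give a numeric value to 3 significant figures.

T = −(ħ²/2m) d²/dx², so ⟨T⟩ = −(ħ²/2m) ∫ ψ*·ψ'' dx / ∫|ψ|² dx; with m = 1.
Differentiate x·exp(−λ·x) with the product rule; every integrand then reduces to terms xʲ·e^(−2λx) on [0, ∞), with ∫₀^∞ xʲ·e^(−2λx) dx = j!/(2λ)^(j+1).
State is unnormalized: ∫|ψ|² dx = 0.030331, and ∫ψ*·(−ħ²/2m · ψ'') dx = 0.061881, so ⟨T⟩ = 0.061881 / 0.030331.
⟨T⟩ = 2.0402.

2.04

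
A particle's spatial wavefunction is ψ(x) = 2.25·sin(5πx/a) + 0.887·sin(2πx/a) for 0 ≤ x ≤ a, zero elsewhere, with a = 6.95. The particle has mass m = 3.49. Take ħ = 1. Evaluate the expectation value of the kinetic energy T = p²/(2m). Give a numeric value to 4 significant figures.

0.6492

T = −(ħ²/2m) d²/dx², so ⟨T⟩ = −(ħ²/2m) ∫ ψ*·ψ'' dx / ∫|ψ|² dx; with m = 3.49.
d²/dx² sin(jπx/a) = −(jπ/a)²·sin(jπx/a); on 0 ≤ x ≤ a, ∫sin²(jπx/a) dx = a/2 and ∫sin(jπx/a)·sin(lπx/a) dx = 0 for j ≠ l, so only diagonal terms survive in ∫|ψ|² and ∫ψ·ψ″; ∫ψ·ψ′ dx = [ψ²/2] between the walls = 0.
State is unnormalized: ∫|ψ|² dx = 20.326, and ∫ψ*·(−ħ²/2m · ψ'') dx = 13.195, so ⟨T⟩ = 13.195 / 20.326.
⟨T⟩ = 0.64915.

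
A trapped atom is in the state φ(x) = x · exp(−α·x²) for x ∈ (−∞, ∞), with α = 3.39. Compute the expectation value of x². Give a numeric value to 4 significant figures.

⟨x²⟩ = ∫ x²·|φ|² dx / ∫|φ|² dx (integrals over the domain).
Expand each integrand as polynomial × e^(−2αx²) and use ∫x^(2j)·e^(−2αx²) dx = (2j−1)!!/(4α)^j · √(π/(2α)), odd powers → 0; here √(π/(2α)) = 0.68071.
State is unnormalized: ∫|φ|² dx = 0.050200, and ∫φ*·x²·φ dx = 0.011106, so ⟨x²⟩ = 0.011106 / 0.050200.
⟨x²⟩ = 0.22124.

0.2212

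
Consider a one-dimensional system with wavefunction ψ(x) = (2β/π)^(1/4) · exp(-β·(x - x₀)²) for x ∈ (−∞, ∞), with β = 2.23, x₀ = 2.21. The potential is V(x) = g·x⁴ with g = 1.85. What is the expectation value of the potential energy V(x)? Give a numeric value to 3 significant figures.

50.3

⟨V⟩ = ∫ V(x)·|ψ|² dx.
Gaussian moments (u = x − x₀): ∫u^(2j)·e^(−2βu²) du = (2j−1)!!/(4β)^j · √(π/(2β)), odd powers integrate to 0; here √(π/(2β)) = 0.83928.
⟨V⟩ = 50.278.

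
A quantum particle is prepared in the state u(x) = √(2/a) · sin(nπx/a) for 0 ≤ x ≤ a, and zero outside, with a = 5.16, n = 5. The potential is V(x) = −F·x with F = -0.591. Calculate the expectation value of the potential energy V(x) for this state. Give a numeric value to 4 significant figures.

1.525

⟨V⟩ = ∫ V(x)·|u|² dx.
With sin²θ = (1 − cos2θ)/2 on 0 ≤ x ≤ a: ∫sin²(nπx/a) dx = a/2, ∫x·sin²(nπx/a) dx = a²/4, ∫x²·sin²(nπx/a) dx = a³·(1/6 − 1/(4n²π²)); higher powers xᵏ the same way, integrating xᵏ·cos(2nπx/a) by parts.
⟨V⟩ = 1.5248.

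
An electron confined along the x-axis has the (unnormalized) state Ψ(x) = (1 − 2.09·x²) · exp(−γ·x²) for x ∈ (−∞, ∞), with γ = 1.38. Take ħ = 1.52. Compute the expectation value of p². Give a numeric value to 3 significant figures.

p² Ψ = −ħ² d²Ψ/dx²; ⟨p²⟩ = −ħ² ∫ Ψ*·Ψ'' dx / ∫|Ψ|² dx.
Expand each integrand as polynomial × e^(−2γx²) and use ∫x^(2j)·e^(−2γx²) dx = (2j−1)!!/(4γ)^j · √(π/(2γ)), odd powers → 0; here √(π/(2γ)) = 1.0669. Differentiate with the product rule, d/dx e^(−γx²) = −2γx·e^(−γx²).
State is unnormalized: ∫|Ψ|² dx = 0.71783, and ∫Ψ*·(−ħ² Ψ'') dx = 9.3910, so ⟨p²⟩ = 9.3910 / 0.71783.
⟨p²⟩ = 13.083.

13.1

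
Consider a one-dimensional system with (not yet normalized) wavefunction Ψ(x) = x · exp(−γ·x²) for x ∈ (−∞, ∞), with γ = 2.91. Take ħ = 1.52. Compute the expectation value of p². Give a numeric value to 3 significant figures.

20.2

p² Ψ = −ħ² d²Ψ/dx²; ⟨p²⟩ = −ħ² ∫ Ψ*·Ψ'' dx / ∫|Ψ|² dx.
Expand each integrand as polynomial × e^(−2γx²) and use ∫x^(2j)·e^(−2γx²) dx = (2j−1)!!/(4γ)^j · √(π/(2γ)), odd powers → 0; here √(π/(2γ)) = 0.73471. Differentiate with the product rule, d/dx e^(−γx²) = −2γx·e^(−γx²).
State is unnormalized: ∫|Ψ|² dx = 0.063119, and ∫Ψ*·(−ħ² Ψ'') dx = 1.2731, so ⟨p²⟩ = 1.2731 / 0.063119.
⟨p²⟩ = 20.170.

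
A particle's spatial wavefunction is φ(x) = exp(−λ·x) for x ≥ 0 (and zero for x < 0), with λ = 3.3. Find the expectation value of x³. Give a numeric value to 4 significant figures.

0.02087

⟨x³⟩ = ∫ x³·|φ|² dx / ∫|φ|² dx (integrals over the domain).
Every integrand reduces to terms xʲ·e^(−2λx) on [0, ∞); use ∫₀^∞ xʲ·e^(−2λx) dx = j!/(2λ)^(j+1).
State is unnormalized: ∫|φ|² dx = 0.15152, and ∫φ*·x³·φ dx = 0.0031621, so ⟨x³⟩ = 0.0031621 / 0.15152.
⟨x³⟩ = 0.020870.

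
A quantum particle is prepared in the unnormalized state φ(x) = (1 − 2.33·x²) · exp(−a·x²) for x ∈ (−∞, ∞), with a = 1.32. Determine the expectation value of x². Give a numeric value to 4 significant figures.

⟨x²⟩ = ∫ x²·|φ|² dx / ∫|φ|² dx (integrals over the domain).
Expand each integrand as polynomial × e^(−2ax²) and use ∫x^(2j)·e^(−2ax²) dx = (2j−1)!!/(4a)^j · √(π/(2a)), odd powers → 0; here √(π/(2a)) = 1.0909.
State is unnormalized: ∫|φ|² dx = 0.76539, and ∫φ*·x²·φ dx = 0.26307, so ⟨x²⟩ = 0.26307 / 0.76539.
⟨x²⟩ = 0.34371.

0.3437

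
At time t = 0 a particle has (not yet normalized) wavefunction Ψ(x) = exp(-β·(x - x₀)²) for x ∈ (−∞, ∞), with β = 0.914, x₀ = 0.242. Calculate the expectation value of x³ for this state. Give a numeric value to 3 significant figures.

0.213

⟨x³⟩ = ∫ x³·|Ψ|² dx / ∫|Ψ|² dx (integrals over the domain).
Gaussian moments (u = x − x₀): ∫u^(2j)·e^(−2βu²) du = (2j−1)!!/(4β)^j · √(π/(2β)), odd powers integrate to 0; here √(π/(2β)) = 1.3110.
State is unnormalized: ∫|Ψ|² dx = 1.3110, and ∫Ψ*·x³·Ψ dx = 0.27891, so ⟨x³⟩ = 0.27891 / 1.3110.
⟨x³⟩ = 0.21275.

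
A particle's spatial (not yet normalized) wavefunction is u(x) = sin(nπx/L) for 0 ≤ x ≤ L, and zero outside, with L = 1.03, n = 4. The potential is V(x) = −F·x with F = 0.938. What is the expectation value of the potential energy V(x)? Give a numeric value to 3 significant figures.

-0.483

⟨V⟩ = ∫ V(x)·|u|² dx / ∫|u|² dx.
With sin²θ = (1 − cos2θ)/2 on 0 ≤ x ≤ L: ∫sin²(nπx/L) dx = L/2, ∫x·sin²(nπx/L) dx = L²/4, ∫x²·sin²(nπx/L) dx = L³·(1/6 − 1/(4n²π²)); higher powers xᵏ the same way, integrating xᵏ·cos(2nπx/L) by parts.
State is unnormalized: ∫|u|² dx = 0.51500, and ∫u*·V(x)·u dx = -0.24878, so ⟨V⟩ = -0.24878 / 0.51500.
⟨V⟩ = -0.48307.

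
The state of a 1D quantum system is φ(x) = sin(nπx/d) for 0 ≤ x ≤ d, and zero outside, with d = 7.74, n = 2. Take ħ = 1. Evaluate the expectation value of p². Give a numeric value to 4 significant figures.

p² φ = −ħ² d²φ/dx²; ⟨p²⟩ = −ħ² ∫ φ*·φ'' dx / ∫|φ|² dx.
d/dx sin(nπx/d) = (nπ/d)·cos(nπx/d) and d²/dx² sin(nπx/d) = −(nπ/d)²·sin(nπx/d); on 0 ≤ x ≤ d, ∫sin²(nπx/d) dx = d/2 and ∫sin(nπx/d)·cos(nπx/d) dx = 0.
State is unnormalized: ∫|φ|² dx = 3.8700, and ∫φ*·(−ħ² φ'') dx = 2.5503, so ⟨p²⟩ = 2.5503 / 3.8700.
⟨p²⟩ = 0.65899.

0.6590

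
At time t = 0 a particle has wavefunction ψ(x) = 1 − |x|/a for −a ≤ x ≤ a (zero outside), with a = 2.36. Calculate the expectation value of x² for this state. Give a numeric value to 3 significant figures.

0.557

⟨x²⟩ = ∫ x²·|ψ|² dx / ∫|ψ|² dx (integrals over the domain).
ψ is even, so ∫ over [−a, a] = 2∫₀ᵃ with ψ = 1 − x/a there: ∫₀ᵃ (1 − x/a)² dx = a/3, ∫₀ᵃ x²(1 − x/a)² dx = a³/30, ∫₀ᵃ x⁴(1 − x/a)² dx = a⁵/105.
State is unnormalized: ∫|ψ|² dx = 1.5733, and ∫ψ*·x²·ψ dx = 0.87628, so ⟨x²⟩ = 0.87628 / 1.5733.
⟨x²⟩ = 0.55696.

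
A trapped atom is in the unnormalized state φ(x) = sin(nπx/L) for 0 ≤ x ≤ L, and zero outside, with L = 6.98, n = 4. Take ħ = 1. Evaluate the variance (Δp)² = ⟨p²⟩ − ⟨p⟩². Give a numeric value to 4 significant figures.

3.241

Compute ⟨p⟩ and ⟨p²⟩ separately; (Δp)² = ⟨p²⟩ − ⟨p⟩².
d/dx sin(nπx/L) = (nπ/L)·cos(nπx/L) and d²/dx² sin(nπx/L) = −(nπ/L)²·sin(nπx/L); on 0 ≤ x ≤ L, ∫sin²(nπx/L) dx = L/2 and ∫sin(nπx/L)·cos(nπx/L) dx = 0.
Normalization: ∫|φ|² dx = 3.4900.
⟨p⟩ = 0.0000 and ⟨p²⟩ = 3.2412.
(Δp)² = 3.2412 − (0.0000)² = 3.2412.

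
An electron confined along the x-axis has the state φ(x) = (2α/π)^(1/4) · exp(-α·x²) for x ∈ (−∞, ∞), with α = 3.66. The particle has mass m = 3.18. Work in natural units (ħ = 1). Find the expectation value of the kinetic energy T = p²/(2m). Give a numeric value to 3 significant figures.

T = −(ħ²/2m) d²/dx², so ⟨T⟩ = −(ħ²/2m) ∫ φ*·φ'' dx; with m = 3.18.
Gaussian moments: ∫x^(2j)·e^(−2αx²) dx = (2j−1)!!/(4α)^j · √(π/(2α)), odd powers integrate to 0; here √(π/(2α)) = 0.65512. Derivatives: d/dx e^(−αx²) = −2αx·e^(−αx²), d²/dx² e^(−αx²) = (4α²x² − 2α)·e^(−αx²).
⟨T⟩ = 0.57547.

0.575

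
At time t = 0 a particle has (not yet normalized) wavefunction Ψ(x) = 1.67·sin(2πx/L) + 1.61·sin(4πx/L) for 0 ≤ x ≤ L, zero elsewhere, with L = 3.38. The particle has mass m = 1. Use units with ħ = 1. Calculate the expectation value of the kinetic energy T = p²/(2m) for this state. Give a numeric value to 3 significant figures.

T = −(ħ²/2m) d²/dx², so ⟨T⟩ = −(ħ²/2m) ∫ Ψ*·Ψ'' dx / ∫|Ψ|² dx; with m = 1.
d²/dx² sin(jπx/L) = −(jπ/L)²·sin(jπx/L); on 0 ≤ x ≤ L, ∫sin²(jπx/L) dx = L/2 and ∫sin(jπx/L)·sin(lπx/L) dx = 0 for j ≠ l, so only diagonal terms survive in ∫|Ψ|² and ∫Ψ·Ψ″; ∫Ψ·Ψ′ dx = [Ψ²/2] between the walls = 0.
State is unnormalized: ∫|Ψ|² dx = 9.0939, and ∫Ψ*·(−ħ²/2m · Ψ'') dx = 38.419, so ⟨T⟩ = 38.419 / 9.0939.
⟨T⟩ = 4.2247.

4.22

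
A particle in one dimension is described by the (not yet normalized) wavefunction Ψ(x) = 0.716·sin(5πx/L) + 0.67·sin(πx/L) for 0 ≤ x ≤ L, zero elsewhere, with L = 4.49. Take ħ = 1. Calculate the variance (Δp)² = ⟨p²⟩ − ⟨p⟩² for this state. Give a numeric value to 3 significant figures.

Compute ⟨p⟩ and ⟨p²⟩ separately; (Δp)² = ⟨p²⟩ − ⟨p⟩².
d²/dx² sin(jπx/L) = −(jπ/L)²·sin(jπx/L); on 0 ≤ x ≤ L, ∫sin²(jπx/L) dx = L/2 and ∫sin(jπx/L)·sin(lπx/L) dx = 0 for j ≠ l, so only diagonal terms survive in ∫|Ψ|² and ∫Ψ·Ψ″; ∫Ψ·Ψ′ dx = [Ψ²/2] between the walls = 0.
Normalization: ∫|Ψ|² dx = 2.1587.
⟨p⟩ = 0.0000 and ⟨p²⟩ = 6.7538.
(Δp)² = 6.7538 − (0.0000)² = 6.7538.

6.75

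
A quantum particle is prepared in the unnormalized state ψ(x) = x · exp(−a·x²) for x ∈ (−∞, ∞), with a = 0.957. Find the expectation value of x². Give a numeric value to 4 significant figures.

⟨x²⟩ = ∫ x²·|ψ|² dx / ∫|ψ|² dx (integrals over the domain).
Expand each integrand as polynomial × e^(−2ax²) and use ∫x^(2j)·e^(−2ax²) dx = (2j−1)!!/(4a)^j · √(π/(2a)), odd powers → 0; here √(π/(2a)) = 1.2812.
State is unnormalized: ∫|ψ|² dx = 0.33468, and ∫ψ*·x²·ψ dx = 0.26229, so ⟨x²⟩ = 0.26229 / 0.33468.
⟨x²⟩ = 0.78370.

0.7837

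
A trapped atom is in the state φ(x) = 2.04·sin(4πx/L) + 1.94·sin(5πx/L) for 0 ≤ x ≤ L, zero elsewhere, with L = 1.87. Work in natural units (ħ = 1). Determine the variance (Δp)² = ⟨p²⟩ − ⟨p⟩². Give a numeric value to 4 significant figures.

57.22

Compute ⟨p⟩ and ⟨p²⟩ separately; (Δp)² = ⟨p²⟩ − ⟨p⟩².
d²/dx² sin(jπx/L) = −(jπ/L)²·sin(jπx/L); on 0 ≤ x ≤ L, ∫sin²(jπx/L) dx = L/2 and ∫sin(jπx/L)·sin(lπx/L) dx = 0 for j ≠ l, so only diagonal terms survive in ∫|φ|² and ∫φ·φ″; ∫φ·φ′ dx = [φ²/2] between the walls = 0.
Normalization: ∫|φ|² dx = 7.4101.
⟨p⟩ = 0.0000 and ⟨p²⟩ = 57.221.
(Δp)² = 57.221 − (0.0000)² = 57.221.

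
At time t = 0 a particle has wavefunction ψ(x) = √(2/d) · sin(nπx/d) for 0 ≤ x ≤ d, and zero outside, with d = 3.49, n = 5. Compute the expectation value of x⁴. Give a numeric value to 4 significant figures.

29.07

⟨x⁴⟩ = ∫ x⁴·|ψ|² dx (integrals over the domain).
With sin²θ = (1 − cos2θ)/2 on 0 ≤ x ≤ d: ∫sin²(nπx/d) dx = d/2, ∫x·sin²(nπx/d) dx = d²/4, ∫x²·sin²(nπx/d) dx = d³·(1/6 − 1/(4n²π²)); higher powers xᵏ the same way, integrating xᵏ·cos(2nπx/d) by parts.
⟨x⁴⟩ = 29.073.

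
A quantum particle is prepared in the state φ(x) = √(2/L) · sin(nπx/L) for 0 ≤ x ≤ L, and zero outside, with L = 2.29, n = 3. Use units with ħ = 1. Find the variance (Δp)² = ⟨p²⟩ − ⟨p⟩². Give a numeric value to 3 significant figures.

Compute ⟨p⟩ and ⟨p²⟩ separately; (Δp)² = ⟨p²⟩ − ⟨p⟩².
d/dx sin(nπx/L) = (nπ/L)·cos(nπx/L) and d²/dx² sin(nπx/L) = −(nπ/L)²·sin(nπx/L); on 0 ≤ x ≤ L, ∫sin²(nπx/L) dx = L/2 and ∫sin(nπx/L)·cos(nπx/L) dx = 0.
⟨p⟩ = 0.0000 and ⟨p²⟩ = 16.938.
(Δp)² = 16.938 − (0.0000)² = 16.938.

16.9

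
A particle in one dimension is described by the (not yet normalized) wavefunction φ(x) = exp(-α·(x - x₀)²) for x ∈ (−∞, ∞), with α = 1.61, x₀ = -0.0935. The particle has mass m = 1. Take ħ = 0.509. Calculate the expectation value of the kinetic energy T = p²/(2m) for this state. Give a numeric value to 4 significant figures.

T = −(ħ²/2m) d²/dx², so ⟨T⟩ = −(ħ²/2m) ∫ φ*·φ'' dx / ∫|φ|² dx; with m = 1.
Gaussian moments (u = x − x₀): ∫u^(2j)·e^(−2αu²) du = (2j−1)!!/(4α)^j · √(π/(2α)), odd powers integrate to 0; here √(π/(2α)) = 0.98775. Derivatives: d/dx e^(−αu²) = −2αu·e^(−αu²), d²/dx² e^(−αu²) = (4α²u² − 2α)·e^(−αu²).
State is unnormalized: ∫|φ|² dx = 0.98775, and ∫φ*·(−ħ²/2m · φ'') dx = 0.20601, so ⟨T⟩ = 0.20601 / 0.98775.
⟨T⟩ = 0.20856.

0.2086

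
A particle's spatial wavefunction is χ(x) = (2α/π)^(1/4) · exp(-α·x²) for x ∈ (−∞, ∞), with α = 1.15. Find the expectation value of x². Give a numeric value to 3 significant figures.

0.217

⟨x²⟩ = ∫ x²·|χ|² dx (integrals over the domain).
Gaussian moments: ∫x^(2j)·e^(−2αx²) dx = (2j−1)!!/(4α)^j · √(π/(2α)), odd powers integrate to 0; here √(π/(2α)) = 1.1687.
⟨x²⟩ = 0.21739.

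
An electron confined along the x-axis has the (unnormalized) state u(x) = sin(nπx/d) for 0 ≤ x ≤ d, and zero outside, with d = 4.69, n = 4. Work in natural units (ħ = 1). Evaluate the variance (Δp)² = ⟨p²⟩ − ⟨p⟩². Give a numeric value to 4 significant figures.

Compute ⟨p⟩ and ⟨p²⟩ separately; (Δp)² = ⟨p²⟩ − ⟨p⟩².
d/dx sin(nπx/d) = (nπ/d)·cos(nπx/d) and d²/dx² sin(nπx/d) = −(nπ/d)²·sin(nπx/d); on 0 ≤ x ≤ d, ∫sin²(nπx/d) dx = d/2 and ∫sin(nπx/d)·cos(nπx/d) dx = 0.
Normalization: ∫|u|² dx = 2.3450.
⟨p⟩ = 0.0000 and ⟨p²⟩ = 7.1792.
(Δp)² = 7.1792 − (0.0000)² = 7.1792.

7.179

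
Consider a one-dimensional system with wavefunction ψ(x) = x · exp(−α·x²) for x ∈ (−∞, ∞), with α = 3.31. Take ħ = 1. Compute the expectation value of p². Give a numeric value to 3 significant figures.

9.93

p² ψ = −ħ² d²ψ/dx²; ⟨p²⟩ = −ħ² ∫ ψ*·ψ'' dx / ∫|ψ|² dx.
Expand each integrand as polynomial × e^(−2αx²) and use ∫x^(2j)·e^(−2αx²) dx = (2j−1)!!/(4α)^j · √(π/(2α)), odd powers → 0; here √(π/(2α)) = 0.68888. Differentiate with the product rule, d/dx e^(−αx²) = −2αx·e^(−αx²).
State is unnormalized: ∫|ψ|² dx = 0.052030, and ∫ψ*·(−ħ² ψ'') dx = 0.51666, so ⟨p²⟩ = 0.51666 / 0.052030.
⟨p²⟩ = 9.9300.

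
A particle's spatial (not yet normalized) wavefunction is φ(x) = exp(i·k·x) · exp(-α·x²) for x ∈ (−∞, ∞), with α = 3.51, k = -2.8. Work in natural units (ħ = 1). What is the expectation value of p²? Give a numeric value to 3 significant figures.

p² φ = −ħ² d²φ/dx²; ⟨p²⟩ = −ħ² ∫ φ*·φ'' dx / ∫|φ|² dx.
Gaussian moments: ∫x^(2j)·e^(−2αx²) dx = (2j−1)!!/(4α)^j · √(π/(2α)), odd powers integrate to 0; here √(π/(2α)) = 0.66897. Derivatives: φ′ = (ik − 2αx)·φ, φ″ = ((ik − 2αx)² − 2α)·φ; the odd-in-x pieces drop out.
State is unnormalized: ∫|φ|² dx = 0.66897, and ∫φ*·(−ħ² φ'') dx = 7.5928, so ⟨p²⟩ = 7.5928 / 0.66897.
⟨p²⟩ = 11.350.

11.4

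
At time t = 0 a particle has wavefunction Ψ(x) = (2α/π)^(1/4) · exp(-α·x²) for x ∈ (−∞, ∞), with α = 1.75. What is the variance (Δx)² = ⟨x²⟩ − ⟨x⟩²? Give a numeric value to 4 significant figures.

0.1429

Compute ⟨x⟩ and ⟨x²⟩ separately, then (Δx)² = ⟨x²⟩ − ⟨x⟩².
Gaussian moments: ∫x^(2j)·e^(−2αx²) dx = (2j−1)!!/(4α)^j · √(π/(2α)), odd powers integrate to 0; here √(π/(2α)) = 0.94742.
⟨x⟩ = 0.0000 and ⟨x²⟩ = 0.14286.
(Δx)² = 0.14286 − (0.0000)² = 0.14286.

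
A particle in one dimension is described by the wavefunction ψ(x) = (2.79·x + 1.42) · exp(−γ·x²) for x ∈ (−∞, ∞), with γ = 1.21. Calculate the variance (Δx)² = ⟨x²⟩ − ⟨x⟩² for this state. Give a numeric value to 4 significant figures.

Compute ⟨x⟩ and ⟨x²⟩ separately, then (Δx)² = ⟨x²⟩ − ⟨x⟩².
Expand each integrand as polynomial × e^(−2γx²) and use ∫x^(2j)·e^(−2γx²) dx = (2j−1)!!/(4γ)^j · √(π/(2γ)), odd powers → 0; here √(π/(2γ)) = 1.1394.
Normalization: ∫|ψ|² dx = 4.1299.
⟨x⟩ = 0.45166 and ⟨x²⟩ = 0.38996.
(Δx)² = 0.38996 − (0.45166)² = 0.18597.

0.1860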